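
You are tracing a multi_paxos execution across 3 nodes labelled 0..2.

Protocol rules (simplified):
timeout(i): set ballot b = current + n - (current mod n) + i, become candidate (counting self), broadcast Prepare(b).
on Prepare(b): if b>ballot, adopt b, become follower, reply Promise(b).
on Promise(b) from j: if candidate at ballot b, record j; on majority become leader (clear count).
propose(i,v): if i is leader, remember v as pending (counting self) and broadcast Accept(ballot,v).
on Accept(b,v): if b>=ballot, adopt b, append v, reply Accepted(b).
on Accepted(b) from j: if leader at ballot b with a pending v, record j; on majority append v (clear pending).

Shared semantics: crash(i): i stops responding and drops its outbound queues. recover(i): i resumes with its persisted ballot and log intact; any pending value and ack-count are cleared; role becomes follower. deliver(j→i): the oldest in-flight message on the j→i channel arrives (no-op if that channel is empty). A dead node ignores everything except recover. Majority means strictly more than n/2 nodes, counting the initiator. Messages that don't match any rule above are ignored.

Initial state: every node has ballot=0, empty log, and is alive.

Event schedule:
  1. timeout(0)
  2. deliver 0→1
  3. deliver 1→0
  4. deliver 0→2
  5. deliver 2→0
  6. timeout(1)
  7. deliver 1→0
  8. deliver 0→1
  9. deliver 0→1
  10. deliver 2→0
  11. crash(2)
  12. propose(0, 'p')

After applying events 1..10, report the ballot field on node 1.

after 1 — timeout(0): n0:cand/b3/[-]
after 2 — deliver 0→1: n1:foll/b3/[-]
after 3 — deliver 1→0: n0:lead/b3/[-]
after 4 — deliver 0→2: n2:foll/b3/[-]
after 5 — deliver 2→0: ·
after 6 — timeout(1): n1:cand/b7/[-]
after 7 — deliver 1→0: n0:foll/b7/[-]
after 8 — deliver 0→1: n1:lead/b7/[-]
after 9 — deliver 0→1: ·
after 10 — deliver 2→0: ·

7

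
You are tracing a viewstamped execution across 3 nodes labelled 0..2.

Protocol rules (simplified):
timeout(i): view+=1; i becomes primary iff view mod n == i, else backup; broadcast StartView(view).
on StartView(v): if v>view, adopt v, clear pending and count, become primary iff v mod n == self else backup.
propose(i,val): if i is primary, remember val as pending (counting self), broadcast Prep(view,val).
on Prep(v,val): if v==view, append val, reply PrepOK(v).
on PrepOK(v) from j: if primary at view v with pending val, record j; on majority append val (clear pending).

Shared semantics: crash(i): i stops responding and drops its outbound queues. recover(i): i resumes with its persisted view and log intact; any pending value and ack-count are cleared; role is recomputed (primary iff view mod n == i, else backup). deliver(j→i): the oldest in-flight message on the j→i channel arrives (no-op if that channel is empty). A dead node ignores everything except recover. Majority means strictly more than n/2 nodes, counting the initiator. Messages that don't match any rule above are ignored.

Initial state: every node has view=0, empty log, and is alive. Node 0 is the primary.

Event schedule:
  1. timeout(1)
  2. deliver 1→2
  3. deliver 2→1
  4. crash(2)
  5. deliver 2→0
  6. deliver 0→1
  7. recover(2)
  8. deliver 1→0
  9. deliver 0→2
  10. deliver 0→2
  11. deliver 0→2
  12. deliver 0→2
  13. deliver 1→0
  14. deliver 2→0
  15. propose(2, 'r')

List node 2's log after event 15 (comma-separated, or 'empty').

1. timeout(1):  <1:prim v1 ->
2. deliver 1→2:  <2:back v1 ->
3. deliver 2→1:  nop
4. crash(2):  <2:✗back v1 ->
5. deliver 2→0:  nop
6. deliver 0→1:  nop
7. recover(2):  <2:back v1 ->
8. deliver 1→0:  <0:back v1 ->
9. deliver 0→2:  nop
10. deliver 0→2:  nop
11. deliver 0→2:  nop
12. deliver 0→2:  nop
13. deliver 1→0:  nop
14. deliver 2→0:  nop
15. propose(2,'r'):  nop

empty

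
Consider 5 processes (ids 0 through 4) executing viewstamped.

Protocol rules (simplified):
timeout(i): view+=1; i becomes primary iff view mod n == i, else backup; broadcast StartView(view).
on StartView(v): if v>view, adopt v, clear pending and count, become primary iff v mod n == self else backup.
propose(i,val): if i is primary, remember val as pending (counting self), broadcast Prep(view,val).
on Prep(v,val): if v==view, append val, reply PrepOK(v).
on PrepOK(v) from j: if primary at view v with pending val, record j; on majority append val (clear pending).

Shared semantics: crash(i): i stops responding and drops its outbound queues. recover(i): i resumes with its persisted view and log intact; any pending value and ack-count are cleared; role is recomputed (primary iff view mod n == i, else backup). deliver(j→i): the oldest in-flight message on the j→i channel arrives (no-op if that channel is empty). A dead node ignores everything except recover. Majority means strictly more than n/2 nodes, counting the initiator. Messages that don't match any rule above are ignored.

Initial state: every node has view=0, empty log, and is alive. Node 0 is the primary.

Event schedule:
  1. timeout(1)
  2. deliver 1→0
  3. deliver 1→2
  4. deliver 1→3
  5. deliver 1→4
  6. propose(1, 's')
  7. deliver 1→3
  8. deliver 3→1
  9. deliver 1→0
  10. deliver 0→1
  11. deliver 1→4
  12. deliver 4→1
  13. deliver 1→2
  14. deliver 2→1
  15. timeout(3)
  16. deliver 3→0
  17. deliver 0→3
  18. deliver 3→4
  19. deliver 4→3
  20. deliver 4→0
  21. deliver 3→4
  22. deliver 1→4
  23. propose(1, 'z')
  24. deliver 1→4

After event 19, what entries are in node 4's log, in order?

[1] timeout(1) → N1(prim v1 [-])
[2] deliver 1→0 → N0(back v1 [-])
[3] deliver 1→2 → N2(back v1 [-])
[4] deliver 1→3 → N3(back v1 [-])
[5] deliver 1→4 → N4(back v1 [-])
[6] propose(1,'s') → ∅
[7] deliver 1→3 → N3(back v1 [s])
[8] deliver 3→1 → ∅
[9] deliver 1→0 → N0(back v1 [s])
[10] deliver 0→1 → N1(prim v1 [s])
[11] deliver 1→4 → N4(back v1 [s])
[12] deliver 4→1 → ∅
[13] deliver 1→2 → N2(back v1 [s])
[14] deliver 2→1 → ∅
[15] timeout(3) → N3(back v2 [s])
[16] deliver 3→0 → N0(back v2 [s])
[17] deliver 0→3 → ∅
[18] deliver 3→4 → N4(back v2 [s])
[19] deliver 4→3 → ∅

s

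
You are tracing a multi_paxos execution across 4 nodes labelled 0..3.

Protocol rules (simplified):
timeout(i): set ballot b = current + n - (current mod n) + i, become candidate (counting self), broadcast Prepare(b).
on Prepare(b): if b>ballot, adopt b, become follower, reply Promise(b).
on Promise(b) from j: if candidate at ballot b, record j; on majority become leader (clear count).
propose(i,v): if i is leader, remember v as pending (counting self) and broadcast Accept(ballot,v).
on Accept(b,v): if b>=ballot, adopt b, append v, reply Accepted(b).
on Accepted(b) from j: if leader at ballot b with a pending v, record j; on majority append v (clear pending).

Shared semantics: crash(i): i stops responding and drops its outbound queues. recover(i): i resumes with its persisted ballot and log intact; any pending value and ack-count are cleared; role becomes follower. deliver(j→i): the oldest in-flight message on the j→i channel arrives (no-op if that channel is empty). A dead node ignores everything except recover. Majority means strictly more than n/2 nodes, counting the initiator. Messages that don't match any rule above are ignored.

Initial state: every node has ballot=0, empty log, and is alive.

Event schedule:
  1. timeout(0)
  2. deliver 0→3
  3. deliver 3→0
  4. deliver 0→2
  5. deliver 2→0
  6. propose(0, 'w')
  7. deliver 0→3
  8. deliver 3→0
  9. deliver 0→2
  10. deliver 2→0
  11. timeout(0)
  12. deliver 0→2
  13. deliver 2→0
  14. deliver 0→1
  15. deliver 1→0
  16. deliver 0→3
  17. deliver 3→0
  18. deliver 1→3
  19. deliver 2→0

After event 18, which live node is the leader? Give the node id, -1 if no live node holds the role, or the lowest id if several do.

0

e1 timeout(0): 0[cand,b=4,-]
e2 deliver 0→3: 3[foll,b=4,-]
e3 deliver 3→0: ·
e4 deliver 0→2: 2[foll,b=4,-]
e5 deliver 2→0: 0[lead,b=4,-]
e6 propose(0,'w'): ·
e7 deliver 0→3: 3[foll,b=4,w]
e8 deliver 3→0: ·
e9 deliver 0→2: 2[foll,b=4,w]
e10 deliver 2→0: 0[lead,b=4,w]
e11 timeout(0): 0[cand,b=8,w]
e12 deliver 0→2: 2[foll,b=8,w]
e13 deliver 2→0: ·
e14 deliver 0→1: 1[foll,b=4,-]
e15 deliver 1→0: ·
e16 deliver 0→3: 3[foll,b=8,w]
e17 deliver 3→0: 0[lead,b=8,w]
e18 deliver 1→3: ·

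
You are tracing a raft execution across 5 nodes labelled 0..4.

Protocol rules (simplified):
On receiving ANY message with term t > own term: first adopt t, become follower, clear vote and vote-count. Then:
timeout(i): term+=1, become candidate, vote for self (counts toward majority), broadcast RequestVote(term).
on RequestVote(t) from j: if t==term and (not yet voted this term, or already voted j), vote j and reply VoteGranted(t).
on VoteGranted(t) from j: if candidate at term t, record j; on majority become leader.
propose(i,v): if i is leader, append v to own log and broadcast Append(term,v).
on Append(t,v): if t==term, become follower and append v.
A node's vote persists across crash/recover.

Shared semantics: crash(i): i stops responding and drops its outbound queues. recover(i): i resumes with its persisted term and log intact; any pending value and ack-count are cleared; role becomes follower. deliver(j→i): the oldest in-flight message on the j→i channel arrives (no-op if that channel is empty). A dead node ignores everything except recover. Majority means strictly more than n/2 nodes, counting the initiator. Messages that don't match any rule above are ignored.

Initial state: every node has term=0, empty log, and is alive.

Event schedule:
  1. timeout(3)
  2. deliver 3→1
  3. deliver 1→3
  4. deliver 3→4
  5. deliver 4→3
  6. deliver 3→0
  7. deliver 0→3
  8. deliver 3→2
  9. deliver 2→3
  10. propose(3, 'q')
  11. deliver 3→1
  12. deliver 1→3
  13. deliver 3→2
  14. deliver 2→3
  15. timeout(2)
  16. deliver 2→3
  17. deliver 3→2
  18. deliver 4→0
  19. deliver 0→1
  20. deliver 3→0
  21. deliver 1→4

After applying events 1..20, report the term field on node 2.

e1 timeout(3): 3[cand,t=1,-]
e2 deliver 3→1: 1[foll,t=1,-]
e3 deliver 1→3: ·
e4 deliver 3→4: 4[foll,t=1,-]
e5 deliver 4→3: 3[lead,t=1,-]
e6 deliver 3→0: 0[foll,t=1,-]
e7 deliver 0→3: ·
e8 deliver 3→2: 2[foll,t=1,-]
e9 deliver 2→3: ·
e10 propose(3,'q'): 3[lead,t=1,q]
e11 deliver 3→1: 1[foll,t=1,q]
e12 deliver 1→3: ·
e13 deliver 3→2: 2[foll,t=1,q]
e14 deliver 2→3: ·
e15 timeout(2): 2[cand,t=2,q]
e16 deliver 2→3: 3[foll,t=2,q]
e17 deliver 3→2: ·
e18 deliver 4→0: ·
e19 deliver 0→1: ·
e20 deliver 3→0: 0[foll,t=1,q]

2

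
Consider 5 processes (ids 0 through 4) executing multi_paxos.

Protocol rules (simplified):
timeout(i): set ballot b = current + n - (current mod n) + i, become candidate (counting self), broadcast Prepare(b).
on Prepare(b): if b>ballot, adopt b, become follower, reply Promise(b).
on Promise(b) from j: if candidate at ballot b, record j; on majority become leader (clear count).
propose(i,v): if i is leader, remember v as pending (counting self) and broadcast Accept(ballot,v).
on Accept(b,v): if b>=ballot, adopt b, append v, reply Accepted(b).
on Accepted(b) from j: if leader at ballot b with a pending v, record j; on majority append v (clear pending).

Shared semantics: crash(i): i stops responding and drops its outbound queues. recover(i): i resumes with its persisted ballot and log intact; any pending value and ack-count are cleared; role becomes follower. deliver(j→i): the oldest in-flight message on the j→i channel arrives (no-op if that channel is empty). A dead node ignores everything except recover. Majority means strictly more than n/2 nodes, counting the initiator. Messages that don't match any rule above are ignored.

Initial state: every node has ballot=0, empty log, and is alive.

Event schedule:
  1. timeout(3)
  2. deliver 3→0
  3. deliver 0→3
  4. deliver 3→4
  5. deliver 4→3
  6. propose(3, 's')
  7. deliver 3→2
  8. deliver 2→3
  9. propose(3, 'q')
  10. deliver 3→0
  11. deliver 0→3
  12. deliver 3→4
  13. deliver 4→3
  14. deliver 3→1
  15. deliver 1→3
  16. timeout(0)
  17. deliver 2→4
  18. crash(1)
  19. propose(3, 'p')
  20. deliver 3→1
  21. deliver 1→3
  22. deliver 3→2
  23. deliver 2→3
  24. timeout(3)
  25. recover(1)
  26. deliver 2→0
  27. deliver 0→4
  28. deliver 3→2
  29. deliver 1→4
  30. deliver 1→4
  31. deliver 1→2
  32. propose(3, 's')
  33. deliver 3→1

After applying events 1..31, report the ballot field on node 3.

after 1 — timeout(3): n3:cand/b8/[-]
after 2 — deliver 3→0: n0:foll/b8/[-]
after 3 — deliver 0→3: ·
after 4 — deliver 3→4: n4:foll/b8/[-]
after 5 — deliver 4→3: n3:lead/b8/[-]
after 6 — propose(3,'s'): ·
after 7 — deliver 3→2: n2:foll/b8/[-]
after 8 — deliver 2→3: ·
after 9 — propose(3,'q'): ·
after 10 — deliver 3→0: n0:foll/b8/[s]
after 11 — deliver 0→3: ·
after 12 — deliver 3→4: n4:foll/b8/[s]
after 13 — deliver 4→3: n3:lead/b8/[q]
after 14 — deliver 3→1: n1:foll/b8/[-]
after 15 — deliver 1→3: ·
after 16 — timeout(0): n0:cand/b10/[s]
after 17 — deliver 2→4: ·
after 18 — crash(1): n1:✗foll/b8/[-]
after 19 — propose(3,'p'): ·
after 20 — deliver 3→1: ·
after 21 — deliver 1→3: ·
after 22 — deliver 3→2: n2:foll/b8/[s]
after 23 — deliver 2→3: ·
after 24 — timeout(3): n3:cand/b13/[q]
after 25 — recover(1): n1:foll/b8/[-]
after 26 — deliver 2→0: ·
after 27 — deliver 0→4: n4:foll/b10/[s]
after 28 — deliver 3→2: n2:foll/b8/[s,q]
after 29 — deliver 1→4: ·
after 30 — deliver 1→4: ·
after 31 — deliver 1→2: ·

13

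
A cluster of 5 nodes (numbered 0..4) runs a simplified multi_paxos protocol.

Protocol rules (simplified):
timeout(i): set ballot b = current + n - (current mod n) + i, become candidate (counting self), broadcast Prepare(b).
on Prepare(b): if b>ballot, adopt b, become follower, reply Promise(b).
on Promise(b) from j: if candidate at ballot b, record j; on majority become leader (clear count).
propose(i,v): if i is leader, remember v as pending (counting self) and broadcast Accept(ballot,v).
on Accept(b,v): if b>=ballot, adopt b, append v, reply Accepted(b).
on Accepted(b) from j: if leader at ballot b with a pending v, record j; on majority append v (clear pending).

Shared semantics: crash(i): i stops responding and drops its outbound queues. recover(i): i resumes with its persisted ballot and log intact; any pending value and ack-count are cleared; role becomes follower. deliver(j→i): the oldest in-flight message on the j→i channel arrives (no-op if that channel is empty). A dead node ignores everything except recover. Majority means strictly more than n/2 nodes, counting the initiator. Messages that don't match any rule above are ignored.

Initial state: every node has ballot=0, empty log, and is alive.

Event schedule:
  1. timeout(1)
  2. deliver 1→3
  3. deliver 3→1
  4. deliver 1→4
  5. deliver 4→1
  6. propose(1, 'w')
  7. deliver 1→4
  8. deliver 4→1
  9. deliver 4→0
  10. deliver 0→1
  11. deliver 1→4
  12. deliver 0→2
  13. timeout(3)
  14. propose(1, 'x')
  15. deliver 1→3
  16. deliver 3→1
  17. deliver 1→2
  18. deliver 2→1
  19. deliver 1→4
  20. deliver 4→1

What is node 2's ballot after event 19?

6

after 1 — timeout(1): n1:cand/b6/[-]
after 2 — deliver 1→3: n3:foll/b6/[-]
after 3 — deliver 3→1: ·
after 4 — deliver 1→4: n4:foll/b6/[-]
after 5 — deliver 4→1: n1:lead/b6/[-]
after 6 — propose(1,'w'): ·
after 7 — deliver 1→4: n4:foll/b6/[w]
after 8 — deliver 4→1: ·
after 9 — deliver 4→0: ·
after 10 — deliver 0→1: ·
after 11 — deliver 1→4: ·
after 12 — deliver 0→2: ·
after 13 — timeout(3): n3:cand/b13/[-]
after 14 — propose(1,'x'): ·
after 15 — deliver 1→3: ·
after 16 — deliver 3→1: n1:foll/b13/[-]
after 17 — deliver 1→2: n2:foll/b6/[-]
after 18 — deliver 2→1: ·
after 19 — deliver 1→4: n4:foll/b6/[w,x]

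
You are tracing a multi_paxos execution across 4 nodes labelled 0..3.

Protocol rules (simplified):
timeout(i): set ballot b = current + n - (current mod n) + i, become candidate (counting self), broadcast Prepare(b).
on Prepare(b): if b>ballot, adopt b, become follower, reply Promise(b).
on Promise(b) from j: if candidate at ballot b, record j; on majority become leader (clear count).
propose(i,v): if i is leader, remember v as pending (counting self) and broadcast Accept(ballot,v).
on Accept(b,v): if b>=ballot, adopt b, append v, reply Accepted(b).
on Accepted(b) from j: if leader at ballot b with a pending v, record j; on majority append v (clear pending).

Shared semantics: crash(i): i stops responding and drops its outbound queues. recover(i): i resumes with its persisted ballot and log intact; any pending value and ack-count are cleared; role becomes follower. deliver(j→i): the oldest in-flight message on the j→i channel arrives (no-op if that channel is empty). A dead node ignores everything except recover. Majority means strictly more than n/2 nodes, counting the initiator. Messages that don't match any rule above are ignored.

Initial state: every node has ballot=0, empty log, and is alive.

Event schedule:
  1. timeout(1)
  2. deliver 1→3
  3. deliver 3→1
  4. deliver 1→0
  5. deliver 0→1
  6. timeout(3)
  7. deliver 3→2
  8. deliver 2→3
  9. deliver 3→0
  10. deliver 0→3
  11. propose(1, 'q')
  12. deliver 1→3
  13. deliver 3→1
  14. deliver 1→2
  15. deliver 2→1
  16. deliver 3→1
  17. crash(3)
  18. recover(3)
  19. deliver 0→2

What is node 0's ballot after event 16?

step 1 timeout(1): 1={cand,b=5,log=-}
step 2 deliver 1→3: 3={foll,b=5,log=-}
step 3 deliver 3→1: —
step 4 deliver 1→0: 0={foll,b=5,log=-}
step 5 deliver 0→1: 1={lead,b=5,log=-}
step 6 timeout(3): 3={cand,b=11,log=-}
step 7 deliver 3→2: 2={foll,b=11,log=-}
step 8 deliver 2→3: —
step 9 deliver 3→0: 0={foll,b=11,log=-}
step 10 deliver 0→3: 3={lead,b=11,log=-}
step 11 propose(1,'q'): —
step 12 deliver 1→3: —
step 13 deliver 3→1: 1={foll,b=11,log=-}
step 14 deliver 1→2: —
step 15 deliver 2→1: —
step 16 deliver 3→1: —

11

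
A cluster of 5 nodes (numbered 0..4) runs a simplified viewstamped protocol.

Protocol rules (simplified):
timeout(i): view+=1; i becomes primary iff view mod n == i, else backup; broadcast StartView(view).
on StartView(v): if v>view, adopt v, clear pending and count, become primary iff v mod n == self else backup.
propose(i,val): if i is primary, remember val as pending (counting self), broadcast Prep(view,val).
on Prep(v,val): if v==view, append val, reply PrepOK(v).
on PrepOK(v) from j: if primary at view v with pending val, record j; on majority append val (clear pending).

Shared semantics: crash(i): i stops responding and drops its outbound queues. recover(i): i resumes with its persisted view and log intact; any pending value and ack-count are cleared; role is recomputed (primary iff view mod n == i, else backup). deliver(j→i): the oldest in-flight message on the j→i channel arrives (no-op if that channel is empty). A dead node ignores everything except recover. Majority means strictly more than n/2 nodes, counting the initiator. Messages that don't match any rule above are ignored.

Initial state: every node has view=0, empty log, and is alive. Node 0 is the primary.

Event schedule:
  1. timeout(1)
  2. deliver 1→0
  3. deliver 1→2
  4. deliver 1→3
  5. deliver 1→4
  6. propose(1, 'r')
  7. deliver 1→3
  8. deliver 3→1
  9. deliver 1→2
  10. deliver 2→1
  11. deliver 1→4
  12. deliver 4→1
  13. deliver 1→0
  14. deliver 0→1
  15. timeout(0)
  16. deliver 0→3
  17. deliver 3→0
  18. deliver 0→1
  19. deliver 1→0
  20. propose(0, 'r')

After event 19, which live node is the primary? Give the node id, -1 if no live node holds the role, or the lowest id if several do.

-1

e1 timeout(1): 1[prim,v=1,-]
e2 deliver 1→0: 0[back,v=1,-]
e3 deliver 1→2: 2[back,v=1,-]
e4 deliver 1→3: 3[back,v=1,-]
e5 deliver 1→4: 4[back,v=1,-]
e6 propose(1,'r'): ·
e7 deliver 1→3: 3[back,v=1,r]
e8 deliver 3→1: ·
e9 deliver 1→2: 2[back,v=1,r]
e10 deliver 2→1: 1[prim,v=1,r]
e11 deliver 1→4: 4[back,v=1,r]
e12 deliver 4→1: ·
e13 deliver 1→0: 0[back,v=1,r]
e14 deliver 0→1: ·
e15 timeout(0): 0[back,v=2,r]
e16 deliver 0→3: 3[back,v=2,r]
e17 deliver 3→0: ·
e18 deliver 0→1: 1[back,v=2,r]
e19 deliver 1→0: ·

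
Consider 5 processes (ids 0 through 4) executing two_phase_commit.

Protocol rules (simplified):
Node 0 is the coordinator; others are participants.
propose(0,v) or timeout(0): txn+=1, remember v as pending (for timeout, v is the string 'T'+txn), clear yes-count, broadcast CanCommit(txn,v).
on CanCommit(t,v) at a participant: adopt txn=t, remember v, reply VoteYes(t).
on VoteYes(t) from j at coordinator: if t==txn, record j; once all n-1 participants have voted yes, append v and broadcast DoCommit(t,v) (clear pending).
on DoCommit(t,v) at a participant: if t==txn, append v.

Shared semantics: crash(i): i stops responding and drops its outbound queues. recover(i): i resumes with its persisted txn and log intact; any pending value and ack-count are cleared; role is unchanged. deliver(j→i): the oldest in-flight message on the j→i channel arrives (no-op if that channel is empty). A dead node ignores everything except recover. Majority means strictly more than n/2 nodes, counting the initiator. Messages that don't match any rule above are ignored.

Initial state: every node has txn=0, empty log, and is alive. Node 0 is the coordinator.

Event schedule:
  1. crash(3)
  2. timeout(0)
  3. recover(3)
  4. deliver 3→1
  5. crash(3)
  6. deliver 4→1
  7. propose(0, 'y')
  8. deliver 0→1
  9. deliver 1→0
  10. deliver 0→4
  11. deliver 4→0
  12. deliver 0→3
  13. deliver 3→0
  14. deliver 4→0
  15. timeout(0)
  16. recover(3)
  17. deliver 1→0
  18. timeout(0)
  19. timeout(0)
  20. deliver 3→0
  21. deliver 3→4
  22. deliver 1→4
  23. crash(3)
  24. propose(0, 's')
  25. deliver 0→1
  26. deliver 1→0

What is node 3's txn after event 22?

e1 crash(3): 3[✗part,t=0,-]
e2 timeout(0): 0[coor,t=1,-]
e3 recover(3): 3[part,t=0,-]
e4 deliver 3→1: ·
e5 crash(3): 3[✗part,t=0,-]
e6 deliver 4→1: ·
e7 propose(0,'y'): 0[coor,t=2,-]
e8 deliver 0→1: 1[part,t=1,-]
e9 deliver 1→0: ·
e10 deliver 0→4: 4[part,t=1,-]
e11 deliver 4→0: ·
e12 deliver 0→3: ·
e13 deliver 3→0: ·
e14 deliver 4→0: ·
e15 timeout(0): 0[coor,t=3,-]
e16 recover(3): 3[part,t=0,-]
e17 deliver 1→0: ·
e18 timeout(0): 0[coor,t=4,-]
e19 timeout(0): 0[coor,t=5,-]
e20 deliver 3→0: ·
e21 deliver 3→4: ·
e22 deliver 1→4: ·

0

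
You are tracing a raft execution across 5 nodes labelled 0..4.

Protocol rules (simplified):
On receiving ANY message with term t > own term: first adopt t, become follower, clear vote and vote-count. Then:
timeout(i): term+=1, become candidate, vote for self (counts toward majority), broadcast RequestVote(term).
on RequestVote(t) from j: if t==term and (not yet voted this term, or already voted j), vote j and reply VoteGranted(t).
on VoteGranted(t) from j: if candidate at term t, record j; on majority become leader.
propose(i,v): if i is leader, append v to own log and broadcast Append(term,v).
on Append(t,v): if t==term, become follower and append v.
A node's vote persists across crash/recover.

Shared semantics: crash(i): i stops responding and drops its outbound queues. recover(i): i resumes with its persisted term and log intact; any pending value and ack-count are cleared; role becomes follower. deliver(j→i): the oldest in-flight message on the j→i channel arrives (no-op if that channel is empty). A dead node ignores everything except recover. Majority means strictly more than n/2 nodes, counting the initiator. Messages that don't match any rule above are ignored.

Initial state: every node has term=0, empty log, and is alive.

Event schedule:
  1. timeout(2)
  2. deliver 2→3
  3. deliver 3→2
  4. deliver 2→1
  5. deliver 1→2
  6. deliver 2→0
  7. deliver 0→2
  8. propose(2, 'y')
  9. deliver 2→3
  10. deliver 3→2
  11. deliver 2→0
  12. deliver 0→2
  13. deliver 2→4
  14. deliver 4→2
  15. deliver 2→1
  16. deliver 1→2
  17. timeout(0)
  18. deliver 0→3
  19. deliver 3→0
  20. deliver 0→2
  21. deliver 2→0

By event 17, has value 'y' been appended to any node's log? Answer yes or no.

1. timeout(2):  <2:cand t1 ->
2. deliver 2→3:  <3:foll t1 ->
3. deliver 3→2:  nop
4. deliver 2→1:  <1:foll t1 ->
5. deliver 1→2:  <2:lead t1 ->
6. deliver 2→0:  <0:foll t1 ->
7. deliver 0→2:  nop
8. propose(2,'y'):  <2:lead t1 y>
9. deliver 2→3:  <3:foll t1 y>
10. deliver 3→2:  nop
11. deliver 2→0:  <0:foll t1 y>
12. deliver 0→2:  nop
13. deliver 2→4:  <4:foll t1 ->
14. deliver 4→2:  nop
15. deliver 2→1:  <1:foll t1 y>
16. deliver 1→2:  nop
17. timeout(0):  <0:cand t2 y>

yes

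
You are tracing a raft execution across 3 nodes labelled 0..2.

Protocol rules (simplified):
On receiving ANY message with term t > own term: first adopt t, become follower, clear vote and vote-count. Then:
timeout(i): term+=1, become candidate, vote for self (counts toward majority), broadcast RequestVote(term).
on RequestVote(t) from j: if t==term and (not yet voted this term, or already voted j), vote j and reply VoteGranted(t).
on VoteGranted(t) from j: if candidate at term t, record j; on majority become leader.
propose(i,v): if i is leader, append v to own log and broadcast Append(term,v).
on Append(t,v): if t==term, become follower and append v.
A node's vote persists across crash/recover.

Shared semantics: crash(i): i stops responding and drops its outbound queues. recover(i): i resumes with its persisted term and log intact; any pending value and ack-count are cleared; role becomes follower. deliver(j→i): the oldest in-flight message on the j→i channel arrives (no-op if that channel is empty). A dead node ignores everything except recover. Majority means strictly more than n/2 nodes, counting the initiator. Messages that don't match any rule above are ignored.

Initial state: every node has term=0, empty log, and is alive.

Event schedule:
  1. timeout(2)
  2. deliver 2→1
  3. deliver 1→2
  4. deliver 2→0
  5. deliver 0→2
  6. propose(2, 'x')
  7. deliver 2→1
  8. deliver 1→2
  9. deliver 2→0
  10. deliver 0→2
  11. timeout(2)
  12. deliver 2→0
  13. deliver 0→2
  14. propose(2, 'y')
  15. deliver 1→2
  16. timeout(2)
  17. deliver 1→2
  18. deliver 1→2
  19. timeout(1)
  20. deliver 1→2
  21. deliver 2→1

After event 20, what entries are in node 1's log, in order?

x

1. timeout(2):  <2:cand t1 ->
2. deliver 2→1:  <1:foll t1 ->
3. deliver 1→2:  <2:lead t1 ->
4. deliver 2→0:  <0:foll t1 ->
5. deliver 0→2:  nop
6. propose(2,'x'):  <2:lead t1 x>
7. deliver 2→1:  <1:foll t1 x>
8. deliver 1→2:  nop
9. deliver 2→0:  <0:foll t1 x>
10. deliver 0→2:  nop
11. timeout(2):  <2:cand t2 x>
12. deliver 2→0:  <0:foll t2 x>
13. deliver 0→2:  <2:lead t2 x>
14. propose(2,'y'):  <2:lead t2 x,y>
15. deliver 1→2:  nop
16. timeout(2):  <2:cand t3 x,y>
17. deliver 1→2:  nop
18. deliver 1→2:  nop
19. timeout(1):  <1:cand t2 x>
20. deliver 1→2:  nop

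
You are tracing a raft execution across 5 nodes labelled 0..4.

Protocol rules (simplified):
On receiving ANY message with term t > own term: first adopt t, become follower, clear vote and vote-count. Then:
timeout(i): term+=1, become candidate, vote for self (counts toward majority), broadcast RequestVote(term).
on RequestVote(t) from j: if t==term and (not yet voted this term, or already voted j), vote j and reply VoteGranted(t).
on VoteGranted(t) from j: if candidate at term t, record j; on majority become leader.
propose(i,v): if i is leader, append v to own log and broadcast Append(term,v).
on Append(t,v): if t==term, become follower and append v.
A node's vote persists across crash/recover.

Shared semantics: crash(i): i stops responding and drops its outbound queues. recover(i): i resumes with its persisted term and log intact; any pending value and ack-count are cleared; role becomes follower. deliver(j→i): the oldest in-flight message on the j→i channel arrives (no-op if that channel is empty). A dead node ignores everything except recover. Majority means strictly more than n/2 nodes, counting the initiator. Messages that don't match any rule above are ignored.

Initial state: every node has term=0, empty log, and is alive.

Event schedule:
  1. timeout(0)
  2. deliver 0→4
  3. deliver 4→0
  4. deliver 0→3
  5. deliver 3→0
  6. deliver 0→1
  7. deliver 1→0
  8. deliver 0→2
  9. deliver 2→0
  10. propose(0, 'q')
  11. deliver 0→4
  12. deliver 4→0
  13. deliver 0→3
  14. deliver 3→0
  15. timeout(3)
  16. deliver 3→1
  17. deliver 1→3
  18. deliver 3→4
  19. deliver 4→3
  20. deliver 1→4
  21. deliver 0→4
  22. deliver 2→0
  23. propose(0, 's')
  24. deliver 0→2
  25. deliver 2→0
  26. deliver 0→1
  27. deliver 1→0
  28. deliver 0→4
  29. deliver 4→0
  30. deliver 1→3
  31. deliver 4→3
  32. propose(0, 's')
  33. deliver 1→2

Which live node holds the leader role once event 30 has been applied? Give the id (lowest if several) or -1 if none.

step 1 timeout(0): 0={cand,t=1,log=-}
step 2 deliver 0→4: 4={foll,t=1,log=-}
step 3 deliver 4→0: —
step 4 deliver 0→3: 3={foll,t=1,log=-}
step 5 deliver 3→0: 0={lead,t=1,log=-}
step 6 deliver 0→1: 1={foll,t=1,log=-}
step 7 deliver 1→0: —
step 8 deliver 0→2: 2={foll,t=1,log=-}
step 9 deliver 2→0: —
step 10 propose(0,'q'): 0={lead,t=1,log=q}
step 11 deliver 0→4: 4={foll,t=1,log=q}
step 12 deliver 4→0: —
step 13 deliver 0→3: 3={foll,t=1,log=q}
step 14 deliver 3→0: —
step 15 timeout(3): 3={cand,t=2,log=q}
step 16 deliver 3→1: 1={foll,t=2,log=-}
step 17 deliver 1→3: —
step 18 deliver 3→4: 4={foll,t=2,log=q}
step 19 deliver 4→3: 3={lead,t=2,log=q}
step 20 deliver 1→4: —
step 21 deliver 0→4: —
step 22 deliver 2→0: —
step 23 propose(0,'s'): 0={lead,t=1,log=q,s}
step 24 deliver 0→2: 2={foll,t=1,log=q}
step 25 deliver 2→0: —
step 26 deliver 0→1: —
step 27 deliver 1→0: —
step 28 deliver 0→4: —
step 29 deliver 4→0: —
step 30 deliver 1→3: —

0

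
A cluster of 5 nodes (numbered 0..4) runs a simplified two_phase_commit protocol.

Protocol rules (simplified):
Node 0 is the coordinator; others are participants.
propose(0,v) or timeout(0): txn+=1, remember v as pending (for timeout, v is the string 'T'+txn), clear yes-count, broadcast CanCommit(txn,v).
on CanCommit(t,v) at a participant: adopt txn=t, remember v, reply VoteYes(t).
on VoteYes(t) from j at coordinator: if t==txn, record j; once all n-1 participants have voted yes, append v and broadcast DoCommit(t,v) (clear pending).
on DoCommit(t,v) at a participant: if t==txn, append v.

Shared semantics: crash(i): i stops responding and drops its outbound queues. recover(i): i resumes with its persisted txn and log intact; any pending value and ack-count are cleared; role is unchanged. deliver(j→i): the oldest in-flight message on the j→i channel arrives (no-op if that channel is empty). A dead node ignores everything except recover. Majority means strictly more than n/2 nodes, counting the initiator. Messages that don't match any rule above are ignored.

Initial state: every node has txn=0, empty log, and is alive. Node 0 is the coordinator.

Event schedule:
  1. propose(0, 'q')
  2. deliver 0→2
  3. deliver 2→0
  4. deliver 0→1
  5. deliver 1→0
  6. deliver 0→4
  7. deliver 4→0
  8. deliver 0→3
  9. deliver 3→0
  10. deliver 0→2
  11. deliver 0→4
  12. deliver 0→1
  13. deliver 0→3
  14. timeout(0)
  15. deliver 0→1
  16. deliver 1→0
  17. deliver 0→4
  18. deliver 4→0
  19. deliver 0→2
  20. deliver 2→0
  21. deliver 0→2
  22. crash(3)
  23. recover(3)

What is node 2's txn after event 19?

[1] propose(0,'q') → N0(coor t1 [-])
[2] deliver 0→2 → N2(part t1 [-])
[3] deliver 2→0 → ∅
[4] deliver 0→1 → N1(part t1 [-])
[5] deliver 1→0 → ∅
[6] deliver 0→4 → N4(part t1 [-])
[7] deliver 4→0 → ∅
[8] deliver 0→3 → N3(part t1 [-])
[9] deliver 3→0 → N0(coor t1 [q])
[10] deliver 0→2 → N2(part t1 [q])
[11] deliver 0→4 → N4(part t1 [q])
[12] deliver 0→1 → N1(part t1 [q])
[13] deliver 0→3 → N3(part t1 [q])
[14] timeout(0) → N0(coor t2 [q])
[15] deliver 0→1 → N1(part t2 [q])
[16] deliver 1→0 → ∅
[17] deliver 0→4 → N4(part t2 [q])
[18] deliver 4→0 → ∅
[19] deliver 0→2 → N2(part t2 [q])

2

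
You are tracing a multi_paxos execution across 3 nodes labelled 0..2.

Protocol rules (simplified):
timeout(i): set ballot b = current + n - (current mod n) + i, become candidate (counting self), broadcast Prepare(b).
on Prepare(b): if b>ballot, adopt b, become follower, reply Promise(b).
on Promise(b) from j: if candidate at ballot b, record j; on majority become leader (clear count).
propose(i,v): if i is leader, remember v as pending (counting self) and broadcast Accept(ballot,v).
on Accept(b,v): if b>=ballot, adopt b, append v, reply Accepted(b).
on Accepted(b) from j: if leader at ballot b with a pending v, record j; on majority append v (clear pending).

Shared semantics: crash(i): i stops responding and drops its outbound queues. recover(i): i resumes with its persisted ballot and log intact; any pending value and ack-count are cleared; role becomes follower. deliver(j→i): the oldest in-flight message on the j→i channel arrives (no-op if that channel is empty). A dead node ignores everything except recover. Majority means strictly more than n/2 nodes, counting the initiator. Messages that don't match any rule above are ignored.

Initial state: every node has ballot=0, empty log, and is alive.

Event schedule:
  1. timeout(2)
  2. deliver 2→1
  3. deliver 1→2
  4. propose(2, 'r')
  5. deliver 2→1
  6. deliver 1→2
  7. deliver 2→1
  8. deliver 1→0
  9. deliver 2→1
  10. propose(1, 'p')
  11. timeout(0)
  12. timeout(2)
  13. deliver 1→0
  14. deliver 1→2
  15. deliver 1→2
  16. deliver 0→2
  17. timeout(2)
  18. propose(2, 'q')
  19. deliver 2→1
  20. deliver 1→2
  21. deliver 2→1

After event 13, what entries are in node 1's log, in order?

r

[1] timeout(2) → N2(cand b5 [-])
[2] deliver 2→1 → N1(foll b5 [-])
[3] deliver 1→2 → N2(lead b5 [-])
[4] propose(2,'r') → ∅
[5] deliver 2→1 → N1(foll b5 [r])
[6] deliver 1→2 → N2(lead b5 [r])
[7] deliver 2→1 → ∅
[8] deliver 1→0 → ∅
[9] deliver 2→1 → ∅
[10] propose(1,'p') → ∅
[11] timeout(0) → N0(cand b3 [-])
[12] timeout(2) → N2(cand b8 [r])
[13] deliver 1→0 → ∅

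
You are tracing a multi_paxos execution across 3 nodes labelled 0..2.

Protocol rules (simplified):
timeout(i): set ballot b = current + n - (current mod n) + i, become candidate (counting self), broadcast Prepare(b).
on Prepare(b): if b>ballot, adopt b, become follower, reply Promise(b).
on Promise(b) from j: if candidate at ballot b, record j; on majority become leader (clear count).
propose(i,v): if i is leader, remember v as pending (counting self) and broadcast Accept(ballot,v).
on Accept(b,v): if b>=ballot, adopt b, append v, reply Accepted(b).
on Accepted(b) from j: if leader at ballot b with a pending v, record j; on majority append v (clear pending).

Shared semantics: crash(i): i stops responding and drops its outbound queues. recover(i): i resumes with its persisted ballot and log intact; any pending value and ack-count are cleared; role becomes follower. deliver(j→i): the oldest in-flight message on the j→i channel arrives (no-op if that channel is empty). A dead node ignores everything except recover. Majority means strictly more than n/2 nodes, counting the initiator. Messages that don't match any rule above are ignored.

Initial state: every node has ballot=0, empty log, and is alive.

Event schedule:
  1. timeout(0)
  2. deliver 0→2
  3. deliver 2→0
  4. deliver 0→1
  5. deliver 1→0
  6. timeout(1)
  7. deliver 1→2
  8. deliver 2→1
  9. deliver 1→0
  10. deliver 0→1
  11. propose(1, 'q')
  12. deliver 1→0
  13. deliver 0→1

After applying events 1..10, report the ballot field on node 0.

e1 timeout(0): 0[cand,b=3,-]
e2 deliver 0→2: 2[foll,b=3,-]
e3 deliver 2→0: 0[lead,b=3,-]
e4 deliver 0→1: 1[foll,b=3,-]
e5 deliver 1→0: ·
e6 timeout(1): 1[cand,b=7,-]
e7 deliver 1→2: 2[foll,b=7,-]
e8 deliver 2→1: 1[lead,b=7,-]
e9 deliver 1→0: 0[foll,b=7,-]
e10 deliver 0→1: ·

7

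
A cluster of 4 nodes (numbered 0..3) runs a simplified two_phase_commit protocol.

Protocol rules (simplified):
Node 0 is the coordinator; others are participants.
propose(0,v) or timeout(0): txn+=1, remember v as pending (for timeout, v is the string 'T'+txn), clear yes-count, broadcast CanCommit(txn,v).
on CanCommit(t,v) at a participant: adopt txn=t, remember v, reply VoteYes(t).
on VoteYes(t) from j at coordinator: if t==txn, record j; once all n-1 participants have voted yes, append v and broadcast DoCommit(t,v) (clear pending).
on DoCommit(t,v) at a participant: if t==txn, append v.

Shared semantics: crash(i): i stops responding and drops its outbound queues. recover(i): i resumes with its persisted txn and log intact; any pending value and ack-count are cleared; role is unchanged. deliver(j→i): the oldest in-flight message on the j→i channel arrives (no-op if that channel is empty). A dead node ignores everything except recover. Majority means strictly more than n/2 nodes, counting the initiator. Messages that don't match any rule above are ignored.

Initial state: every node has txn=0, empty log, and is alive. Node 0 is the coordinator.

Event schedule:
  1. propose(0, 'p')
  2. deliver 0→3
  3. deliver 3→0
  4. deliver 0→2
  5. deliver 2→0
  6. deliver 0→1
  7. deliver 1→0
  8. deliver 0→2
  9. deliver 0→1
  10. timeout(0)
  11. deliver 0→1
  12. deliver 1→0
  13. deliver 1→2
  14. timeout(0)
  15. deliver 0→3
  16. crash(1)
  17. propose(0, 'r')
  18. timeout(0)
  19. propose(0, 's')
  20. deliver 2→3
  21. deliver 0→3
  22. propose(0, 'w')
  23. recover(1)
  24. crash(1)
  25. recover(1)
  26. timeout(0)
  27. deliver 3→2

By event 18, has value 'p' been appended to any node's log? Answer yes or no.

yes

after 1 — propose(0,'p'): n0:coor/t1/[-]
after 2 — deliver 0→3: n3:part/t1/[-]
after 3 — deliver 3→0: ·
after 4 — deliver 0→2: n2:part/t1/[-]
after 5 — deliver 2→0: ·
after 6 — deliver 0→1: n1:part/t1/[-]
after 7 — deliver 1→0: n0:coor/t1/[p]
after 8 — deliver 0→2: n2:part/t1/[p]
after 9 — deliver 0→1: n1:part/t1/[p]
after 10 — timeout(0): n0:coor/t2/[p]
after 11 — deliver 0→1: n1:part/t2/[p]
after 12 — deliver 1→0: ·
after 13 — deliver 1→2: ·
after 14 — timeout(0): n0:coor/t3/[p]
after 15 — deliver 0→3: n3:part/t1/[p]
after 16 — crash(1): n1:✗part/t2/[p]
after 17 — propose(0,'r'): n0:coor/t4/[p]
after 18 — timeout(0): n0:coor/t5/[p]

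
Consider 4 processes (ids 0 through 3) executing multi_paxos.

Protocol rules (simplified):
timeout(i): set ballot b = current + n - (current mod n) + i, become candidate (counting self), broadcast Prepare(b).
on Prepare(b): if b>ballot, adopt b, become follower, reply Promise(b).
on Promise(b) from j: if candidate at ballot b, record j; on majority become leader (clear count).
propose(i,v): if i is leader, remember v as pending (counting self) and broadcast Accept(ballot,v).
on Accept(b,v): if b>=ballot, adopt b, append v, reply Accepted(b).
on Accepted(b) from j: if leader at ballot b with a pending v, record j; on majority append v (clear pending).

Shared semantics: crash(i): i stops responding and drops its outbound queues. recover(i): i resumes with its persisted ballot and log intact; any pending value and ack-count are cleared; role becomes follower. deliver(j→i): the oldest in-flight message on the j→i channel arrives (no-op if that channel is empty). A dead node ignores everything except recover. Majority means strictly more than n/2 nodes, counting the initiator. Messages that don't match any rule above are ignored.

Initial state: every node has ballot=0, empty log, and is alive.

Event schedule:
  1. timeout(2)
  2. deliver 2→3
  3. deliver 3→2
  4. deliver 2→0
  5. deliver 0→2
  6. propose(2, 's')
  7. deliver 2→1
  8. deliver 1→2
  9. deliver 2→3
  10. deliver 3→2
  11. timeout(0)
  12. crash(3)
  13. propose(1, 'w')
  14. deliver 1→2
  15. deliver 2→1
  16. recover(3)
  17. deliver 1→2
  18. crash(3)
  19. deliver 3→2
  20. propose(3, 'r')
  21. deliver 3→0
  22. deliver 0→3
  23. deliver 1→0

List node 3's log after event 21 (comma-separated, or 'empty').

s

step 1 timeout(2): 2={cand,b=6,log=-}
step 2 deliver 2→3: 3={foll,b=6,log=-}
step 3 deliver 3→2: —
step 4 deliver 2→0: 0={foll,b=6,log=-}
step 5 deliver 0→2: 2={lead,b=6,log=-}
step 6 propose(2,'s'): —
step 7 deliver 2→1: 1={foll,b=6,log=-}
step 8 deliver 1→2: —
step 9 deliver 2→3: 3={foll,b=6,log=s}
step 10 deliver 3→2: —
step 11 timeout(0): 0={cand,b=8,log=-}
step 12 crash(3): 3={✗foll,b=6,log=s}
step 13 propose(1,'w'): —
step 14 deliver 1→2: —
step 15 deliver 2→1: 1={foll,b=6,log=s}
step 16 recover(3): 3={foll,b=6,log=s}
step 17 deliver 1→2: 2={lead,b=6,log=s}
step 18 crash(3): 3={✗foll,b=6,log=s}
step 19 deliver 3→2: —
step 20 propose(3,'r'): —
step 21 deliver 3→0: —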